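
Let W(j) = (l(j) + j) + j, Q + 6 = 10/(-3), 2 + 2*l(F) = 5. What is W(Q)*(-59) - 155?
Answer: 5147/6 ≈ 857.83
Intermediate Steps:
l(F) = 3/2 (l(F) = -1 + (1/2)*5 = -1 + 5/2 = 3/2)
Q = -28/3 (Q = -6 + 10/(-3) = -6 + 10*(-1/3) = -6 - 10/3 = -28/3 ≈ -9.3333)
W(j) = 3/2 + 2*j (W(j) = (3/2 + j) + j = 3/2 + 2*j)
W(Q)*(-59) - 155 = (3/2 + 2*(-28/3))*(-59) - 155 = (3/2 - 56/3)*(-59) - 155 = -103/6*(-59) - 155 = 6077/6 - 155 = 5147/6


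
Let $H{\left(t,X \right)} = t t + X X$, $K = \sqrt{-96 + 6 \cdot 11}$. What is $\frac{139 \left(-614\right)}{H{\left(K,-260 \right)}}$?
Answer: $- \frac{42673}{33785} \approx -1.2631$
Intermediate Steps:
$K = i \sqrt{30}$ ($K = \sqrt{-96 + 66} = \sqrt{-30} = i \sqrt{30} \approx 5.4772 i$)
$H{\left(t,X \right)} = X^{2} + t^{2}$ ($H{\left(t,X \right)} = t^{2} + X^{2} = X^{2} + t^{2}$)
$\frac{139 \left(-614\right)}{H{\left(K,-260 \right)}} = \frac{139 \left(-614\right)}{\left(-260\right)^{2} + \left(i \sqrt{30}\right)^{2}} = - \frac{85346}{67600 - 30} = - \frac{85346}{67570} = \left(-85346\right) \frac{1}{67570} = - \frac{42673}{33785}$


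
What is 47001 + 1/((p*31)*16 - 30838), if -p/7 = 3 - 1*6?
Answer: 959854421/20422 ≈ 47001.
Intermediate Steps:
p = 21 (p = -7*(3 - 1*6) = -7*(3 - 6) = -7*(-3) = 21)
47001 + 1/((p*31)*16 - 30838) = 47001 + 1/((21*31)*16 - 30838) = 47001 + 1/(651*16 - 30838) = 47001 + 1/(10416 - 30838) = 47001 + 1/(-20422) = 47001 - 1/20422 = 959854421/20422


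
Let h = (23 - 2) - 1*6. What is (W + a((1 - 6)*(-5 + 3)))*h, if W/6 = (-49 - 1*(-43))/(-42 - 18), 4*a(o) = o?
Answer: 93/2 ≈ 46.500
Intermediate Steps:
a(o) = o/4
W = ⅗ (W = 6*((-49 - 1*(-43))/(-42 - 18)) = 6*((-49 + 43)/(-60)) = 6*(-6*(-1/60)) = 6*(⅒) = ⅗ ≈ 0.60000)
h = 15 (h = 21 - 6 = 15)
(W + a((1 - 6)*(-5 + 3)))*h = (⅗ + ((1 - 6)*(-5 + 3))/4)*15 = (⅗ + (-5*(-2))/4)*15 = (⅗ + (¼)*10)*15 = (⅗ + 5/2)*15 = (31/10)*15 = 93/2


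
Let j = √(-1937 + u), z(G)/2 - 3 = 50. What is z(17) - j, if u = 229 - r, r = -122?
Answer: 106 - I*√1586 ≈ 106.0 - 39.825*I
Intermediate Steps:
z(G) = 106 (z(G) = 6 + 2*50 = 6 + 100 = 106)
u = 351 (u = 229 - 1*(-122) = 229 + 122 = 351)
j = I*√1586 (j = √(-1937 + 351) = √(-1586) = I*√1586 ≈ 39.825*I)
z(17) - j = 106 - I*√1586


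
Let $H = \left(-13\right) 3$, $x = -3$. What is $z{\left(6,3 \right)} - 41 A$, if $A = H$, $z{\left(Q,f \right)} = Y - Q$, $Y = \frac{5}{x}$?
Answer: $\frac{4774}{3} \approx 1591.3$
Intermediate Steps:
$Y = - \frac{5}{3}$ ($Y = \frac{5}{-3} = 5 \left(- \frac{1}{3}\right) = - \frac{5}{3} \approx -1.6667$)
$z{\left(Q,f \right)} = - \frac{5}{3} - Q$
$H = -39$
$A = -39$
$z{\left(6,3 \right)} - 41 A = \left(- \frac{5}{3} - 6\right) - -1599 = \left(- \frac{5}{3} - 6\right) + 1599 = - \frac{23}{3} + 1599 = \frac{4774}{3}$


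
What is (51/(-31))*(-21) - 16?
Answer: 575/31 ≈ 18.548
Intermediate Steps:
(51/(-31))*(-21) - 16 = (51*(-1/31))*(-21) - 16 = -51/31*(-21) - 16 = 1071/31 - 16 = 575/31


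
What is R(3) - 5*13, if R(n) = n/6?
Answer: -129/2 ≈ -64.500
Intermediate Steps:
R(n) = n/6 (R(n) = n*(1/6) = n/6)
R(3) - 5*13 = (1/6)*3 - 5*13 = 1/2 - 65 = -129/2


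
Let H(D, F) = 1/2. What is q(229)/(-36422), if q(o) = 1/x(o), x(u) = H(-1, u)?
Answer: -1/18211 ≈ -5.4912e-5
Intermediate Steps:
H(D, F) = ½
x(u) = ½
q(o) = 2 (q(o) = 1/(½) = 2)
q(229)/(-36422) = 2/(-36422) = 2*(-1/36422) = -1/18211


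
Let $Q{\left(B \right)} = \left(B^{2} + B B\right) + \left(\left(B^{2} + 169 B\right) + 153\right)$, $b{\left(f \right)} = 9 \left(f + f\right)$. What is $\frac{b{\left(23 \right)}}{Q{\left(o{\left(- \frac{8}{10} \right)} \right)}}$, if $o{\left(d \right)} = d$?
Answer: $\frac{10350}{493} \approx 20.994$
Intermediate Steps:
$b{\left(f \right)} = 18 f$ ($b{\left(f \right)} = 9 \cdot 2 f = 18 f$)
$Q{\left(B \right)} = 153 + 3 B^{2} + 169 B$ ($Q{\left(B \right)} = \left(B^{2} + B^{2}\right) + \left(153 + B^{2} + 169 B\right) = 2 B^{2} + \left(153 + B^{2} + 169 B\right) = 153 + 3 B^{2} + 169 B$)
$\frac{b{\left(23 \right)}}{Q{\left(o{\left(- \frac{8}{10} \right)} \right)}} = \frac{18 \cdot 23}{153 + 3 \left(- \frac{8}{10}\right)^{2} + 169 \left(- \frac{8}{10}\right)} = \frac{414}{153 + 3 \left(\left(-8\right) \frac{1}{10}\right)^{2} + 169 \left(\left(-8\right) \frac{1}{10}\right)} = \frac{414}{153 + 3 \left(- \frac{4}{5}\right)^{2} + 169 \left(- \frac{4}{5}\right)} = \frac{414}{153 + 3 \cdot \frac{16}{25} - \frac{676}{5}} = \frac{414}{153 + \frac{48}{25} - \frac{676}{5}} = \frac{414}{\frac{493}{25}} = 414 \cdot \frac{25}{493} = \frac{10350}{493}$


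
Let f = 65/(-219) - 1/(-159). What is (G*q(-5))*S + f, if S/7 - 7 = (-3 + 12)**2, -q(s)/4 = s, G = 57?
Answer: 2716965436/3869 ≈ 7.0224e+5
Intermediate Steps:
q(s) = -4*s
f = -1124/3869 (f = 65*(-1/219) - 1*(-1/159) = -65/219 + 1/159 = -1124/3869 ≈ -0.29051)
S = 616 (S = 49 + 7*(-3 + 12)**2 = 49 + 7*9**2 = 49 + 7*81 = 49 + 567 = 616)
(G*q(-5))*S + f = (57*(-4*(-5)))*616 - 1124/3869 = (57*20)*616 - 1124/3869 = 1140*616 - 1124/3869 = 702240 - 1124/3869 = 2716965436/3869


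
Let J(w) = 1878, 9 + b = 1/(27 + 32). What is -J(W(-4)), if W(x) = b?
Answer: -1878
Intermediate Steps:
b = -530/59 (b = -9 + 1/(27 + 32) = -9 + 1/59 = -530/59 ≈ -8.9830)
W(x) = -530/59
-J(W(-4)) = -1*1878 = -1878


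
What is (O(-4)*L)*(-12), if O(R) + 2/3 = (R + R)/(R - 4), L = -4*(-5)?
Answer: -80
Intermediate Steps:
L = 20
O(R) = -⅔ + 2*R/(-4 + R) (O(R) = -⅔ + (R + R)/(R - 4) = -⅔ + (2*R)/(-4 + R) = -⅔ + 2*R/(-4 + R))
(O(-4)*L)*(-12) = ((4*(2 - 4)/(3*(-4 - 4)))*20)*(-12) = (((4/3)*(-2)/(-8))*20)*(-12) = (((4/3)*(-⅛)*(-2))*20)*(-12) = ((⅓)*20)*(-12) = (20/3)*(-12) = -80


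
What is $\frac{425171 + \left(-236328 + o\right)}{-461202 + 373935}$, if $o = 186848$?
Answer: $- \frac{375691}{87267} \approx -4.3051$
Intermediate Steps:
$\frac{425171 + \left(-236328 + o\right)}{-461202 + 373935} = \frac{425171 + \left(-236328 + 186848\right)}{-461202 + 373935} = \frac{425171 - 49480}{-87267} = 375691 \left(- \frac{1}{87267}\right) = - \frac{375691}{87267}$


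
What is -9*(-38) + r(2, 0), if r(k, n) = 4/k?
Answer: 344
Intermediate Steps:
-9*(-38) + r(2, 0) = -9*(-38) + 4/2 = 342 + 4*(1/2) = 342 + 2 = 344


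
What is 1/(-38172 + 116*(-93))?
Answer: -1/48960 ≈ -2.0425e-5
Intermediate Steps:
1/(-38172 + 116*(-93)) = 1/(-38172 - 10788) = 1/(-48960) = -1/48960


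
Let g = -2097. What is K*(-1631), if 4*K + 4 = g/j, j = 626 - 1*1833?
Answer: 4454261/4828 ≈ 922.59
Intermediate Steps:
j = -1207 (j = 626 - 1833 = -1207)
K = -2731/4828 (K = -1 + (-2097/(-1207))/4 = -1 + (-2097*(-1/1207))/4 = -1 + (¼)*(2097/1207) = -1 + 2097/4828 = -2731/4828 ≈ -0.56566)
K*(-1631) = -2731/4828*(-1631) = 4454261/4828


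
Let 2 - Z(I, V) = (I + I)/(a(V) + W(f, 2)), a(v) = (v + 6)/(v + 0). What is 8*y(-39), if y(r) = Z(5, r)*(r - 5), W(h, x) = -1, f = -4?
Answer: -23584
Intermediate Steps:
a(v) = (6 + v)/v
Z(I, V) = 2 - 2*I/(-1 + (6 + V)/V) (Z(I, V) = 2 - (I + I)/((6 + V)/V - 1) = 2 - 2*I/(-1 + (6 + V)/V))
y(r) = (-5 + r)*(2 - 5*r/3) (y(r) = (2 - ⅓*5*r)*(r - 5) = (2 - 5*r/3)*(-5 + r) = (-5 + r)*(2 - 5*r/3))
8*y(-39) = 8*(-(-6 + 5*(-39))*(-5 - 39)/3) = 8*(-⅓*(-6 - 195)*(-44)) = 8*(-⅓*(-201)*(-44)) = 8*(-2948) = -23584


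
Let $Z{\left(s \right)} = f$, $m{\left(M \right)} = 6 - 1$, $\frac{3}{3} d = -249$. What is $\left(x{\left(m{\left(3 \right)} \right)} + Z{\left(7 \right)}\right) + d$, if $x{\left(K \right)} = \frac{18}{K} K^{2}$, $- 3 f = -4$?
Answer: $- \frac{473}{3} \approx -157.67$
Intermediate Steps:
$d = -249$
$m{\left(M \right)} = 5$ ($m{\left(M \right)} = 6 - 1 = 5$)
$f = \frac{4}{3}$ ($f = \left(- \frac{1}{3}\right) \left(-4\right) = \frac{4}{3} \approx 1.3333$)
$Z{\left(s \right)} = \frac{4}{3}$
$x{\left(K \right)} = 18 K$
$\left(x{\left(m{\left(3 \right)} \right)} + Z{\left(7 \right)}\right) + d = \left(18 \cdot 5 + \frac{4}{3}\right) - 249 = \left(90 + \frac{4}{3}\right) - 249 = \frac{274}{3} - 249 = - \frac{473}{3}$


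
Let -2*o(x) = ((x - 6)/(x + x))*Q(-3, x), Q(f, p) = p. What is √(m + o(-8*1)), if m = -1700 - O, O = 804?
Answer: I*√10002/2 ≈ 50.005*I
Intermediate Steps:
o(x) = 3/2 - x/4 (o(x) = -(x - 6)/(x + x)*x/2 = -(-6 + x)/((2*x))*x/2 = -(-6 + x)*(1/(2*x))*x/2 = -(-6 + x)/(2*x)*x/2 = -(-3 + x/2)/2 = 3/2 - x/4)
m = -2504 (m = -1700 - 1*804 = -1700 - 804 = -2504)
√(m + o(-8*1)) = √(-2504 + (3/2 - (-2))) = √(-2504 + (3/2 - ¼*(-8))) = √(-2504 + (3/2 + 2)) = √(-2504 + 7/2) = √(-5001/2) = I*√10002/2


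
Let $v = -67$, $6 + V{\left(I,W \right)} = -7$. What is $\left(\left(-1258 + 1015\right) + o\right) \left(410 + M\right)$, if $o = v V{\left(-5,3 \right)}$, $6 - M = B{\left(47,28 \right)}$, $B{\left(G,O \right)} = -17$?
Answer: $271924$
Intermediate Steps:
$V{\left(I,W \right)} = -13$ ($V{\left(I,W \right)} = -6 - 7 = -13$)
$M = 23$ ($M = 6 - -17 = 6 + 17 = 23$)
$o = 871$ ($o = \left(-67\right) \left(-13\right) = 871$)
$\left(\left(-1258 + 1015\right) + o\right) \left(410 + M\right) = \left(\left(-1258 + 1015\right) + 871\right) \left(410 + 23\right) = \left(-243 + 871\right) 433 = 628 \cdot 433 = 271924$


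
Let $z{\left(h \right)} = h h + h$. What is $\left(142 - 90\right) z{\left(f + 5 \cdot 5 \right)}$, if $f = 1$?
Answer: $36504$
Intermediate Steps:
$z{\left(h \right)} = h + h^{2}$ ($z{\left(h \right)} = h^{2} + h = h + h^{2}$)
$\left(142 - 90\right) z{\left(f + 5 \cdot 5 \right)} = \left(142 - 90\right) \left(1 + 5 \cdot 5\right) \left(1 + \left(1 + 5 \cdot 5\right)\right) = 52 \left(1 + 25\right) \left(1 + \left(1 + 25\right)\right) = 52 \cdot 26 \left(1 + 26\right) = 52 \cdot 26 \cdot 27 = 52 \cdot 702 = 36504$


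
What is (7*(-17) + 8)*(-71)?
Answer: 7881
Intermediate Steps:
(7*(-17) + 8)*(-71) = (-119 + 8)*(-71) = -111*(-71) = 7881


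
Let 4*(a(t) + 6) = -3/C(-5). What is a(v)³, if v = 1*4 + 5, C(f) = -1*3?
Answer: -12167/64 ≈ -190.11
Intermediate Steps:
C(f) = -3
v = 9 (v = 4 + 5 = 9)
a(t) = -23/4 (a(t) = -6 + (-3/(-3))/4 = -6 + (-3*(-⅓))/4 = -6 + (¼)*1 = -6 + ¼ = -23/4)
a(v)³ = (-23/4)³ = -12167/64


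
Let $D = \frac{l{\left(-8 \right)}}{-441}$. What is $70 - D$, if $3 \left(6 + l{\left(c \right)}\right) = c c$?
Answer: $\frac{92656}{1323} \approx 70.035$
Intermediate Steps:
$l{\left(c \right)} = -6 + \frac{c^{2}}{3}$ ($l{\left(c \right)} = -6 + \frac{c c}{3} = -6 + \frac{c^{2}}{3}$)
$D = - \frac{46}{1323}$ ($D = \frac{-6 + \frac{\left(-8\right)^{2}}{3}}{-441} = \left(-6 + \frac{1}{3} \cdot 64\right) \left(- \frac{1}{441}\right) = \left(-6 + \frac{64}{3}\right) \left(- \frac{1}{441}\right) = \frac{46}{3} \left(- \frac{1}{441}\right) = - \frac{46}{1323} \approx -0.034769$)
$70 - D = 70 - - \frac{46}{1323} = 70 + \frac{46}{1323} = \frac{92656}{1323}$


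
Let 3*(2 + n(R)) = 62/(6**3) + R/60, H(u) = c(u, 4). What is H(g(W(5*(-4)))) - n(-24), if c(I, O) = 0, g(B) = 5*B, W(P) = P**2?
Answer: 3301/1620 ≈ 2.0377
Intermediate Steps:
H(u) = 0
n(R) = -617/324 + R/180 (n(R) = -2 + (62/(6**3) + R/60)/3 = -2 + (62/216 + R*(1/60))/3 = -2 + (62*(1/216) + R/60)/3 = -2 + (31/108 + R/60)/3 = -2 + (31/324 + R/180) = -617/324 + R/180)
H(g(W(5*(-4)))) - n(-24) = 0 - (-617/324 + (1/180)*(-24)) = 0 - (-617/324 - 2/15) = 0 - 1*(-3301/1620) = 0 + 3301/1620 = 3301/1620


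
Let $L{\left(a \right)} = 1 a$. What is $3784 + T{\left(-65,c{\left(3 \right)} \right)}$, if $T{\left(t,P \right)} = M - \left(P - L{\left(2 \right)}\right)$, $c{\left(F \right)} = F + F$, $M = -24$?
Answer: $3756$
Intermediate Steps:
$L{\left(a \right)} = a$
$c{\left(F \right)} = 2 F$
$T{\left(t,P \right)} = -22 - P$ ($T{\left(t,P \right)} = -24 - \left(-2 + P\right) = -22 - P$)
$3784 + T{\left(-65,c{\left(3 \right)} \right)} = 3784 - \left(22 + 2 \cdot 3\right) = 3784 - 28 = 3756$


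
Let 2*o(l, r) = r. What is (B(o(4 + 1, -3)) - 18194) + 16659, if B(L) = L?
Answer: -3073/2 ≈ -1536.5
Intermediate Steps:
o(l, r) = r/2
(B(o(4 + 1, -3)) - 18194) + 16659 = ((1/2)*(-3) - 18194) + 16659 = (-3/2 - 18194) + 16659 = -36391/2 + 16659 = -3073/2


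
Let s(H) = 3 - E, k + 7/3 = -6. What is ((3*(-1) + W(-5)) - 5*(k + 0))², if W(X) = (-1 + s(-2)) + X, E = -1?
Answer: 12100/9 ≈ 1344.4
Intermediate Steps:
k = -25/3 (k = -7/3 - 6 = -25/3 ≈ -8.3333)
s(H) = 4 (s(H) = 3 - 1*(-1) = 3 + 1 = 4)
W(X) = 3 + X (W(X) = (-1 + 4) + X = 3 + X)
((3*(-1) + W(-5)) - 5*(k + 0))² = ((3*(-1) + (3 - 5)) - 5*(-25/3 + 0))² = ((-3 - 2) - 5*(-25/3))² = (-5 + 125/3)² = (110/3)² = 12100/9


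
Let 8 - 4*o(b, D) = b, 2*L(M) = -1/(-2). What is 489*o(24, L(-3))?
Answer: -1956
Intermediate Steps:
L(M) = ¼ (L(M) = (-1/(-2))/2 = (-1*(-½))/2 = (½)*(½) = ¼)
o(b, D) = 2 - b/4
489*o(24, L(-3)) = 489*(2 - ¼*24) = 489*(2 - 6) = 489*(-4) = -1956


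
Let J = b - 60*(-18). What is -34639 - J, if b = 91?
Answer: -35810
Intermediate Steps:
J = 1171 (J = 91 - 60*(-18) = 91 + 1080 = 1171)
-34639 - J = -34639 - 1*1171 = -34639 - 1171 = -35810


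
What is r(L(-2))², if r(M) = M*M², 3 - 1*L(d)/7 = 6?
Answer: 85766121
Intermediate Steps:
L(d) = -21 (L(d) = 21 - 7*6 = 21 - 42 = -21)
r(M) = M³
r(L(-2))² = ((-21)³)² = (-9261)² = 85766121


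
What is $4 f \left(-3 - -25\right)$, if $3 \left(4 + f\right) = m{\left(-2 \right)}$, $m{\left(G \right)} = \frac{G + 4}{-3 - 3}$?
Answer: $- \frac{3256}{9} \approx -361.78$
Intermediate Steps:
$m{\left(G \right)} = - \frac{2}{3} - \frac{G}{6}$ ($m{\left(G \right)} = \frac{4 + G}{-6} = \left(4 + G\right) \left(- \frac{1}{6}\right) = - \frac{2}{3} - \frac{G}{6}$)
$f = - \frac{37}{9}$ ($f = -4 + \frac{- \frac{2}{3} - - \frac{1}{3}}{3} = -4 + \frac{- \frac{2}{3} + \frac{1}{3}}{3} = -4 + \frac{1}{3} \left(- \frac{1}{3}\right) = -4 - \frac{1}{9} = - \frac{37}{9} \approx -4.1111$)
$4 f \left(-3 - -25\right) = 4 \left(- \frac{37}{9}\right) \left(-3 - -25\right) = - \frac{148 \left(-3 + 25\right)}{9} = \left(- \frac{148}{9}\right) 22 = - \frac{3256}{9}$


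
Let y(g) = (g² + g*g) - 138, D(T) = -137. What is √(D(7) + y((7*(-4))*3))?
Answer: √13837 ≈ 117.63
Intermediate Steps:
y(g) = -138 + 2*g² (y(g) = (g² + g²) - 138 = 2*g² - 138 = -138 + 2*g²)
√(D(7) + y((7*(-4))*3)) = √(-137 + (-138 + 2*((7*(-4))*3)²)) = √(-137 + (-138 + 2*(-28*3)²)) = √(-137 + (-138 + 2*(-84)²)) = √(-137 + (-138 + 2*7056)) = √(-137 + (-138 + 14112)) = √(-137 + 13974) = √13837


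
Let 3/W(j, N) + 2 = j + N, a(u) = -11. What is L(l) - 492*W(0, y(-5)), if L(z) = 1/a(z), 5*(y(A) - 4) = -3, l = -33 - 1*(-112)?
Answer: -81187/77 ≈ -1054.4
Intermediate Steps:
l = 79 (l = -33 + 112 = 79)
y(A) = 17/5 (y(A) = 4 + (⅕)*(-3) = 4 - ⅗ = 17/5)
W(j, N) = 3/(-2 + N + j) (W(j, N) = 3/(-2 + (j + N)) = 3/(-2 + (N + j)) = 3/(-2 + N + j))
L(z) = -1/11 (L(z) = 1/(-11) = -1/11)
L(l) - 492*W(0, y(-5)) = -1/11 - 492*3/(-2 + 17/5 + 0) = -1/11 - 492*3/(7/5) = -1/11 - 492*3*(5/7) = -1/11 - 492*15/7 = -1/11 - 1*7380/7 = -1/11 - 7380/7 = -81187/77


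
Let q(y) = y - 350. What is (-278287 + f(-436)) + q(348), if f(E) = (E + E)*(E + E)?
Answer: 482095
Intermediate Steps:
f(E) = 4*E² (f(E) = (2*E)*(2*E) = 4*E²)
q(y) = -350 + y
(-278287 + f(-436)) + q(348) = (-278287 + 4*(-436)²) + (-350 + 348) = (-278287 + 4*190096) - 2 = (-278287 + 760384) - 2 = 482097 - 2 = 482095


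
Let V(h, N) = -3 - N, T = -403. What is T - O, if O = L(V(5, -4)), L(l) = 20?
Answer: -423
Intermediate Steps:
O = 20
T - O = -403 - 1*20 = -403 - 20 = -423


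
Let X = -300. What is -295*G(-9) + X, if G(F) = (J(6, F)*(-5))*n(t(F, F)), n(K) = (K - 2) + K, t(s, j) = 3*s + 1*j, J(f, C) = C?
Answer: 982050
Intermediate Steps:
t(s, j) = j + 3*s (t(s, j) = 3*s + j = j + 3*s)
n(K) = -2 + 2*K (n(K) = (-2 + K) + K = -2 + 2*K)
G(F) = -5*F*(-2 + 8*F) (G(F) = (F*(-5))*(-2 + 2*(F + 3*F)) = (-5*F)*(-2 + 2*(4*F)) = (-5*F)*(-2 + 8*F) = -5*F*(-2 + 8*F))
-295*G(-9) + X = -2950*(-9)*(1 - 4*(-9)) - 300 = -2950*(-9)*(1 + 36) - 300 = -2950*(-9)*37 - 300 = -295*(-3330) - 300 = 982350 - 300 = 982050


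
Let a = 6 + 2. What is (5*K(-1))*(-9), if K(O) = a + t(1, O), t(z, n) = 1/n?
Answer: -315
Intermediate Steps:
a = 8
K(O) = 8 + 1/O
(5*K(-1))*(-9) = (5*(8 + 1/(-1)))*(-9) = (5*(8 - 1))*(-9) = (5*7)*(-9) = 35*(-9) = -315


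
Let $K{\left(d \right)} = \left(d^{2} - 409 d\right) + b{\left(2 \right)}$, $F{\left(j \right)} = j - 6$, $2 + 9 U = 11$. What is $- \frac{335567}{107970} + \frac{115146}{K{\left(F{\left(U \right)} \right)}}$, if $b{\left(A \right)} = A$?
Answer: $\frac{2934254699}{55928460} \approx 52.464$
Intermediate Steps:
$U = 1$ ($U = - \frac{2}{9} + \frac{1}{9} \cdot 11 = - \frac{2}{9} + \frac{11}{9} = 1$)
$F{\left(j \right)} = -6 + j$ ($F{\left(j \right)} = j - 6 = -6 + j$)
$K{\left(d \right)} = 2 + d^{2} - 409 d$ ($K{\left(d \right)} = \left(d^{2} - 409 d\right) + 2 = 2 + d^{2} - 409 d$)
$- \frac{335567}{107970} + \frac{115146}{K{\left(F{\left(U \right)} \right)}} = - \frac{335567}{107970} + \frac{115146}{2 + \left(-6 + 1\right)^{2} - 409 \left(-6 + 1\right)} = \left(-335567\right) \frac{1}{107970} + \frac{115146}{2 + \left(-5\right)^{2} - -2045} = - \frac{335567}{107970} + \frac{115146}{2 + 25 + 2045} = - \frac{335567}{107970} + \frac{115146}{2072} = - \frac{335567}{107970} + 115146 \cdot \frac{1}{2072} = - \frac{335567}{107970} + \frac{57573}{1036} = \frac{2934254699}{55928460}$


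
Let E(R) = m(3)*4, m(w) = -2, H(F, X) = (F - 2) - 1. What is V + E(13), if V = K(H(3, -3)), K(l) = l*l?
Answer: -8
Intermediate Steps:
H(F, X) = -3 + F (H(F, X) = (-2 + F) - 1 = -3 + F)
K(l) = l²
V = 0 (V = (-3 + 3)² = 0² = 0)
E(R) = -8 (E(R) = -2*4 = -8)
V + E(13) = 0 - 8 = -8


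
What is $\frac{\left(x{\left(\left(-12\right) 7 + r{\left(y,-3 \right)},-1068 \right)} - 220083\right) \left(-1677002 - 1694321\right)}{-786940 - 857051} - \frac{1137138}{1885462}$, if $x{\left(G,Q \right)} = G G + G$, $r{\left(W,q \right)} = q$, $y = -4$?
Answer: $- \frac{225233404151615264}{516613759807} \approx -4.3598 \cdot 10^{5}$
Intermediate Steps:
$x{\left(G,Q \right)} = G + G^{2}$ ($x{\left(G,Q \right)} = G^{2} + G = G + G^{2}$)
$\frac{\left(x{\left(\left(-12\right) 7 + r{\left(y,-3 \right)},-1068 \right)} - 220083\right) \left(-1677002 - 1694321\right)}{-786940 - 857051} - \frac{1137138}{1885462} = \frac{\left(\left(\left(-12\right) 7 - 3\right) \left(1 - 87\right) - 220083\right) \left(-1677002 - 1694321\right)}{-786940 - 857051} - \frac{1137138}{1885462} = \frac{\left(\left(-84 - 3\right) \left(1 - 87\right) - 220083\right) \left(-3371323\right)}{-786940 - 857051} - \frac{568569}{942731} = \frac{\left(- 87 \left(1 - 87\right) - 220083\right) \left(-3371323\right)}{-1643991} - \frac{568569}{942731} = \left(\left(-87\right) \left(-86\right) - 220083\right) \left(-3371323\right) \left(- \frac{1}{1643991}\right) - \frac{568569}{942731} = \left(7482 - 220083\right) \left(-3371323\right) \left(- \frac{1}{1643991}\right) - \frac{568569}{942731} = \left(-212601\right) \left(-3371323\right) \left(- \frac{1}{1643991}\right) - \frac{568569}{942731} = 716746641123 \left(- \frac{1}{1643991}\right) - \frac{568569}{942731} = - \frac{238915547041}{547997} - \frac{568569}{942731} = - \frac{225233404151615264}{516613759807}$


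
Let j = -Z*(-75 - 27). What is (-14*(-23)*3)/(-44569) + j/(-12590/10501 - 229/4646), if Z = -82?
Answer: 2598108795667926/387736731923 ≈ 6700.7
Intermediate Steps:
j = -8364 (j = -(-82)*(-75 - 27) = -(-82)*(-102) = -1*8364 = -8364)
(-14*(-23)*3)/(-44569) + j/(-12590/10501 - 229/4646) = (-14*(-23)*3)/(-44569) - 8364/(-12590/10501 - 229/4646) = (322*3)*(-1/44569) - 8364/(-12590*1/10501 - 229*1/4646) = 966*(-1/44569) - 8364/(-12590/10501 - 229/4646) = -138/6367 - 8364/(-60897869/48787646) = -138/6367 - 8364*(-48787646/60897869) = -138/6367 + 408059871144/60897869 = 2598108795667926/387736731923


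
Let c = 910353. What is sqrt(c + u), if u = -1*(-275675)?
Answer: 2*sqrt(296507) ≈ 1089.0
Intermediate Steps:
u = 275675
sqrt(c + u) = sqrt(910353 + 275675) = sqrt(1186028) = 2*sqrt(296507)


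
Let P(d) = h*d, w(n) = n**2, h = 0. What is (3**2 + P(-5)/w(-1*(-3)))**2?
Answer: 81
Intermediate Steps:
P(d) = 0 (P(d) = 0*d = 0)
(3**2 + P(-5)/w(-1*(-3)))**2 = (3**2 + 0/((-1*(-3))**2))**2 = (9 + 0/(3**2))**2 = (9 + 0/9)**2 = (9 + 0*(1/9))**2 = (9 + 0)**2 = 9**2 = 81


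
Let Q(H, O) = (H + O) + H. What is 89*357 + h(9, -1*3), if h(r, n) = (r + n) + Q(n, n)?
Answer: 31770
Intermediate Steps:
Q(H, O) = O + 2*H
h(r, n) = r + 4*n (h(r, n) = (r + n) + (n + 2*n) = (n + r) + 3*n = r + 4*n)
89*357 + h(9, -1*3) = 89*357 + (9 + 4*(-1*3)) = 31773 + (9 + 4*(-3)) = 31773 + (9 - 12) = 31773 - 3 = 31770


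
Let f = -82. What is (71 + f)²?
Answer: 121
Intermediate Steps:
(71 + f)² = (71 - 82)² = (-11)² = 121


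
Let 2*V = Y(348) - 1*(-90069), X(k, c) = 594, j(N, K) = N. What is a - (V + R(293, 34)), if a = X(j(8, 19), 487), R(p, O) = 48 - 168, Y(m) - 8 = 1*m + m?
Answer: -89345/2 ≈ -44673.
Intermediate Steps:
Y(m) = 8 + 2*m (Y(m) = 8 + (1*m + m) = 8 + (m + m) = 8 + 2*m)
R(p, O) = -120
a = 594
V = 90773/2 (V = ((8 + 2*348) - 1*(-90069))/2 = ((8 + 696) + 90069)/2 = (704 + 90069)/2 = (1/2)*90773 = 90773/2 ≈ 45387.)
a - (V + R(293, 34)) = 594 - (90773/2 - 120) = 594 - 1*90533/2 = 594 - 90533/2 = -89345/2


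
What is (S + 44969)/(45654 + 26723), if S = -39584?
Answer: 5385/72377 ≈ 0.074402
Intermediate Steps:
(S + 44969)/(45654 + 26723) = (-39584 + 44969)/(45654 + 26723) = 5385/72377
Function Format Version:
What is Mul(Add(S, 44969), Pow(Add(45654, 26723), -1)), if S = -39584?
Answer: Rational(5385, 72377) ≈ 0.074402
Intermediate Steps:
Mul(Add(S, 44969), Pow(Add(45654, 26723), -1)) = Mul(Add(-39584, 44969), Pow(Add(45654, 26723), -1)) = Mul(5385, Pow(72377, -1)) = Mul(5385, Rational(1, 72377)) = Rational(5385, 72377)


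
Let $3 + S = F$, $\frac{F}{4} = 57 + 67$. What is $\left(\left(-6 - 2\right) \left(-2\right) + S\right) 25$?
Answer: $12725$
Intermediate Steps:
$F = 496$ ($F = 4 \left(57 + 67\right) = 4 \cdot 124 = 496$)
$S = 493$ ($S = -3 + 496 = 493$)
$\left(\left(-6 - 2\right) \left(-2\right) + S\right) 25 = \left(\left(-6 - 2\right) \left(-2\right) + 493\right) 25 = \left(\left(-8\right) \left(-2\right) + 493\right) 25 = \left(16 + 493\right) 25 = 509 \cdot 25 = 12725$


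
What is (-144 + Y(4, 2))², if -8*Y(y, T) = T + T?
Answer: 83521/4 ≈ 20880.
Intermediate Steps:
Y(y, T) = -T/4 (Y(y, T) = -(T + T)/8 = -T/4)
(-144 + Y(4, 2))² = (-144 - ¼*2)² = (-144 - ½)² = (-289/2)² = 83521/4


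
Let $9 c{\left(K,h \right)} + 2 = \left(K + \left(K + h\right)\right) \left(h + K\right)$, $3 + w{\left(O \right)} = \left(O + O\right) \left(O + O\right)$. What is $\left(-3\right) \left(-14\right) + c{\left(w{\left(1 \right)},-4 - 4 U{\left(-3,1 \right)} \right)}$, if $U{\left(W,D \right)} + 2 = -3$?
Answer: $\frac{682}{9} \approx 75.778$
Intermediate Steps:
$w{\left(O \right)} = -3 + 4 O^{2}$ ($w{\left(O \right)} = -3 + \left(O + O\right) \left(O + O\right) = -3 + 2 O 2 O = -3 + 4 O^{2}$)
$U{\left(W,D \right)} = -5$ ($U{\left(W,D \right)} = -2 - 3 = -5$)
$c{\left(K,h \right)} = - \frac{2}{9} + \frac{\left(K + h\right) \left(h + 2 K\right)}{9}$ ($c{\left(K,h \right)} = - \frac{2}{9} + \frac{\left(K + \left(K + h\right)\right) \left(h + K\right)}{9} = - \frac{2}{9} + \frac{\left(h + 2 K\right) \left(K + h\right)}{9} = - \frac{2}{9} + \frac{\left(K + h\right) \left(h + 2 K\right)}{9}$)
$\left(-3\right) \left(-14\right) + c{\left(w{\left(1 \right)},-4 - 4 U{\left(-3,1 \right)} \right)} = \left(-3\right) \left(-14\right) + \left(- \frac{2}{9} + \frac{\left(-4 - -20\right)^{2}}{9} + \frac{2 \left(-3 + 4 \cdot 1^{2}\right)^{2}}{9} + \frac{\left(-3 + 4 \cdot 1^{2}\right) \left(-4 - -20\right)}{3}\right) = 42 + \left(- \frac{2}{9} + \frac{\left(-4 + 20\right)^{2}}{9} + \frac{2 \left(-3 + 4 \cdot 1\right)^{2}}{9} + \frac{\left(-3 + 4 \cdot 1\right) \left(-4 + 20\right)}{3}\right) = 42 + \left(- \frac{2}{9} + \frac{16^{2}}{9} + \frac{2 \left(-3 + 4\right)^{2}}{9} + \frac{1}{3} \left(-3 + 4\right) 16\right) = 42 + \left(- \frac{2}{9} + \frac{1}{9} \cdot 256 + \frac{2 \cdot 1^{2}}{9} + \frac{1}{3} \cdot 1 \cdot 16\right) = 42 + \left(- \frac{2}{9} + \frac{256}{9} + \frac{2}{9} \cdot 1 + \frac{16}{3}\right) = 42 + \left(- \frac{2}{9} + \frac{256}{9} + \frac{2}{9} + \frac{16}{3}\right) = 42 + \frac{304}{9} = \frac{682}{9}$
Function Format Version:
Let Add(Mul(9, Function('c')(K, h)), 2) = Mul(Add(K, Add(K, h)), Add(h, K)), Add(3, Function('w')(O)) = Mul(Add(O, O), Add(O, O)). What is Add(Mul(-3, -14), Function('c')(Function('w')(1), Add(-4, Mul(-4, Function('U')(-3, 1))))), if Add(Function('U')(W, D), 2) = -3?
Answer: Rational(682, 9) ≈ 75.778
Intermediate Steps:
Function('w')(O) = Add(-3, Mul(4, Pow(O, 2))) (Function('w')(O) = Add(-3, Mul(Add(O, O), Add(O, O))) = Add(-3, Mul(Mul(2, O), Mul(2, O))) = Add(-3, Mul(4, Pow(O, 2))))
Function('U')(W, D) = -5 (Function('U')(W, D) = Add(-2, -3) = -5)
Function('c')(K, h) = Add(Rational(-2, 9), Mul(Rational(1, 9), Add(K, h), Add(h, Mul(2, K)))) (Function('c')(K, h) = Add(Rational(-2, 9), Mul(Rational(1, 9), Mul(Add(K, Add(K, h)), Add(h, K)))) = Add(Rational(-2, 9), Mul(Rational(1, 9), Mul(Add(h, Mul(2, K)), Add(K, h)))) = Add(Rational(-2, 9), Mul(Rational(1, 9), Mul(Add(K, h), Add(h, Mul(2, K))))) = Add(Rational(-2, 9), Mul(Rational(1, 9), Add(K, h), Add(h, Mul(2, K)))))
Add(Mul(-3, -14), Function('c')(Function('w')(1), Add(-4, Mul(-4, Function('U')(-3, 1))))) = Add(Mul(-3, -14), Add(Rational(-2, 9), Mul(Rational(1, 9), Pow(Add(-4, Mul(-4, -5)), 2)), Mul(Rational(2, 9), Pow(Add(-3, Mul(4, Pow(1, 2))), 2)), Mul(Rational(1, 3), Add(-3, Mul(4, Pow(1, 2))), Add(-4, Mul(-4, -5))))) = Add(42, Add(Rational(-2, 9), Mul(Rational(1, 9), Pow(Add(-4, 20), 2)), Mul(Rational(2, 9), Pow(Add(-3, Mul(4, 1)), 2)), Mul(Rational(1, 3), Add(-3, Mul(4, 1)), Add(-4, 20)))) = Add(42, Add(Rational(-2, 9), Mul(Rational(1, 9), Pow(16, 2)), Mul(Rational(2, 9), Pow(Add(-3, 4), 2)), Mul(Rational(1, 3), Add(-3, 4), 16))) = Add(42, Add(Rational(-2, 9), Mul(Rational(1, 9), 256), Mul(Rational(2, 9), Pow(1, 2)), Mul(Rational(1, 3), 1, 16))) = Add(42, Add(Rational(-2, 9), Rational(256, 9), Mul(Rational(2, 9), 1), Rational(16, 3))) = Add(42, Add(Rational(-2, 9), Rational(256, 9), Rational(2, 9), Rational(16, 3))) = Add(42, Rational(304, 9)) = Rational(682, 9)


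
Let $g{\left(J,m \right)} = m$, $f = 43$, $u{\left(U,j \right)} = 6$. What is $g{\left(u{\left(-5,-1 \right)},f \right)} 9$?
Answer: $387$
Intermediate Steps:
$g{\left(u{\left(-5,-1 \right)},f \right)} 9 = 43 \cdot 9 = 387$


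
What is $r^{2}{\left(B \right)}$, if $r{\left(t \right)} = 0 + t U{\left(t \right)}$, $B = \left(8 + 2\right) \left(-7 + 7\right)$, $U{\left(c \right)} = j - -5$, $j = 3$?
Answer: $0$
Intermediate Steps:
$U{\left(c \right)} = 8$ ($U{\left(c \right)} = 3 - -5 = 3 + 5 = 8$)
$B = 0$ ($B = 10 \cdot 0 = 0$)
$r{\left(t \right)} = 8 t$ ($r{\left(t \right)} = 0 + t 8 = 0 + 8 t = 8 t$)
$r^{2}{\left(B \right)} = \left(8 \cdot 0\right)^{2} = 0^{2} = 0$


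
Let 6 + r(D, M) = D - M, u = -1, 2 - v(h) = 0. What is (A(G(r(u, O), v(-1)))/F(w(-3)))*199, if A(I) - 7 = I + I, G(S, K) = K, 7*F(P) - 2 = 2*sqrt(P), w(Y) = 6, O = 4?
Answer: -15323/10 + 15323*sqrt(6)/10 ≈ 2221.1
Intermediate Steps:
v(h) = 2 (v(h) = 2 - 1*0 = 2 + 0 = 2)
F(P) = 2/7 + 2*sqrt(P)/7 (F(P) = 2/7 + (2*sqrt(P))/7 = 2/7 + 2*sqrt(P)/7)
r(D, M) = -6 + D - M (r(D, M) = -6 + (D - M) = -6 + D - M)
A(I) = 7 + 2*I (A(I) = 7 + (I + I) = 7 + 2*I)
(A(G(r(u, O), v(-1)))/F(w(-3)))*199 = ((7 + 2*2)/(2/7 + 2*sqrt(6)/7))*199 = ((7 + 4)/(2/7 + 2*sqrt(6)/7))*199 = (11/(2/7 + 2*sqrt(6)/7))*199 = 2189/(2/7 + 2*sqrt(6)/7)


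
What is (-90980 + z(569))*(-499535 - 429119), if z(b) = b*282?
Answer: -64521022612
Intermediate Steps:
z(b) = 282*b
(-90980 + z(569))*(-499535 - 429119) = (-90980 + 282*569)*(-499535 - 429119) = (-90980 + 160458)*(-928654) = 69478*(-928654) = -64521022612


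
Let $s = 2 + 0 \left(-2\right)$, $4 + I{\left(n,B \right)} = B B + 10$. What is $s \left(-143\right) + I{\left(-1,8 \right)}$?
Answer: $-216$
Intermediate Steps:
$I{\left(n,B \right)} = 6 + B^{2}$ ($I{\left(n,B \right)} = -4 + \left(B B + 10\right) = -4 + \left(B^{2} + 10\right) = -4 + \left(10 + B^{2}\right) = 6 + B^{2}$)
$s = 2$ ($s = 2 + 0 = 2$)
$s \left(-143\right) + I{\left(-1,8 \right)} = 2 \left(-143\right) + \left(6 + 8^{2}\right) = -286 + \left(6 + 64\right) = -286 + 70 = -216$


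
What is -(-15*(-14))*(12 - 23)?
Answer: 2310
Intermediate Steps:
-(-15*(-14))*(12 - 23) = -210*(-11) = -1*(-2310) = 2310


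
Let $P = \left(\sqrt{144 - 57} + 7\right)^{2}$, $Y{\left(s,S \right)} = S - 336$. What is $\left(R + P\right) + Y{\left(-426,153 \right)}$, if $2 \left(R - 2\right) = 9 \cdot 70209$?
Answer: $\frac{631791}{2} + 14 \sqrt{87} \approx 3.1603 \cdot 10^{5}$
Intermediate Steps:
$Y{\left(s,S \right)} = -336 + S$ ($Y{\left(s,S \right)} = S + \left(-804 + 468\right) = S - 336 = -336 + S$)
$R = \frac{631885}{2}$ ($R = 2 + \frac{9 \cdot 70209}{2} = 2 + \frac{1}{2} \cdot 631881 = 2 + \frac{631881}{2} = \frac{631885}{2} \approx 3.1594 \cdot 10^{5}$)
$P = \left(7 + \sqrt{87}\right)^{2}$ ($P = \left(\sqrt{87} + 7\right)^{2} = \left(7 + \sqrt{87}\right)^{2} \approx 266.58$)
$\left(R + P\right) + Y{\left(-426,153 \right)} = \left(\frac{631885}{2} + \left(7 + \sqrt{87}\right)^{2}\right) + \left(-336 + 153\right) = \left(\frac{631885}{2} + \left(7 + \sqrt{87}\right)^{2}\right) - 183 = \frac{631519}{2} + \left(7 + \sqrt{87}\right)^{2}$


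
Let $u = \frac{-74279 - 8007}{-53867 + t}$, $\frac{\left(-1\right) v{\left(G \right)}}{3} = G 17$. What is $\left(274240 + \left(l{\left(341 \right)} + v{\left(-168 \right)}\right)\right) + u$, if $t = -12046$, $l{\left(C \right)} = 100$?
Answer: $\frac{18647397290}{65913} \approx 2.8291 \cdot 10^{5}$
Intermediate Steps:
$v{\left(G \right)} = - 51 G$ ($v{\left(G \right)} = - 3 G 17 = - 3 \cdot 17 G = - 51 G$)
$u = \frac{82286}{65913}$ ($u = \frac{-74279 - 8007}{-53867 - 12046} = - \frac{82286}{-65913} = \left(-82286\right) \left(- \frac{1}{65913}\right) = \frac{82286}{65913} \approx 1.2484$)
$\left(274240 + \left(l{\left(341 \right)} + v{\left(-168 \right)}\right)\right) + u = \left(274240 + \left(100 - -8568\right)\right) + \frac{82286}{65913} = \left(274240 + \left(100 + 8568\right)\right) + \frac{82286}{65913} = \left(274240 + 8668\right) + \frac{82286}{65913} = 282908 + \frac{82286}{65913} = \frac{18647397290}{65913}$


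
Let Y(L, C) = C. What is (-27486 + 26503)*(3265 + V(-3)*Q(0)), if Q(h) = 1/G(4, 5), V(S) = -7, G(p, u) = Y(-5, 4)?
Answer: -12831099/4 ≈ -3.2078e+6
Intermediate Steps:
G(p, u) = 4
Q(h) = ¼ (Q(h) = 1/4 = ¼)
(-27486 + 26503)*(3265 + V(-3)*Q(0)) = (-27486 + 26503)*(3265 - 7*¼) = -983*(3265 - 7/4) = -983*13053/4 = -12831099/4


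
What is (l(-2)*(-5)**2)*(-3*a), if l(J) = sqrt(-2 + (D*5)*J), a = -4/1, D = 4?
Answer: 300*I*sqrt(42) ≈ 1944.2*I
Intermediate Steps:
a = -4 (a = -4*1 = -4)
l(J) = sqrt(-2 + 20*J) (l(J) = sqrt(-2 + (4*5)*J) = sqrt(-2 + 20*J))
(l(-2)*(-5)**2)*(-3*a) = (sqrt(-2 + 20*(-2))*(-5)**2)*(-3*(-4)) = (sqrt(-2 - 40)*25)*12 = (sqrt(-42)*25)*12 = ((I*sqrt(42))*25)*12 = (25*I*sqrt(42))*12 = 300*I*sqrt(42)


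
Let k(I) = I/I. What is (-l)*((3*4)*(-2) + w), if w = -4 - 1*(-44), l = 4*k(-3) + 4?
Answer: -128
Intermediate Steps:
k(I) = 1
l = 8 (l = 4*1 + 4 = 4 + 4 = 8)
w = 40 (w = -4 + 44 = 40)
(-l)*((3*4)*(-2) + w) = (-1*8)*((3*4)*(-2) + 40) = -8*(12*(-2) + 40) = -8*(-24 + 40) = -8*16 = -128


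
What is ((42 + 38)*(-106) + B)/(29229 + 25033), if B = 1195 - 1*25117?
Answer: -16201/27131 ≈ -0.59714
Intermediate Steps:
B = -23922 (B = 1195 - 25117 = -23922)
((42 + 38)*(-106) + B)/(29229 + 25033) = ((42 + 38)*(-106) - 23922)/(29229 + 25033) = (80*(-106) - 23922)/54262 = (-8480 - 23922)*(1/54262) = -32402*1/54262 = -16201/27131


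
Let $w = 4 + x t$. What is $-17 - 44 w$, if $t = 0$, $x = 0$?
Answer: $-193$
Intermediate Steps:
$w = 4$ ($w = 4 + 0 \cdot 0 = 4 + 0 = 4$)
$-17 - 44 w = -17 - 176 = -193$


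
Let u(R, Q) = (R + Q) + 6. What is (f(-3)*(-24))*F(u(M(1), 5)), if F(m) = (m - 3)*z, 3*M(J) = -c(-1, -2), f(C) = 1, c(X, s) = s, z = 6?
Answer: -1248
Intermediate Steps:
M(J) = 2/3 (M(J) = (-1*(-2))/3 = (1/3)*2 = 2/3)
u(R, Q) = 6 + Q + R (u(R, Q) = (Q + R) + 6 = 6 + Q + R)
F(m) = -18 + 6*m (F(m) = (m - 3)*6 = (-3 + m)*6 = -18 + 6*m)
(f(-3)*(-24))*F(u(M(1), 5)) = (1*(-24))*(-18 + 6*(6 + 5 + 2/3)) = -24*(-18 + 6*(35/3)) = -24*(-18 + 70) = -24*52 = -1248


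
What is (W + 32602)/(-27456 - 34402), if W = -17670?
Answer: -7466/30929 ≈ -0.24139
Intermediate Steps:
(W + 32602)/(-27456 - 34402) = (-17670 + 32602)/(-27456 - 34402) = 14932/(-61858) = 14932*(-1/61858) = -7466/30929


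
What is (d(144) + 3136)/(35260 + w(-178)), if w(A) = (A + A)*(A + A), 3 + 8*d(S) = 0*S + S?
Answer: 25229/1295968 ≈ 0.019467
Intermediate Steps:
d(S) = -3/8 + S/8 (d(S) = -3/8 + (0*S + S)/8 = -3/8 + (0 + S)/8 = -3/8 + S/8)
w(A) = 4*A**2 (w(A) = (2*A)*(2*A) = 4*A**2)
(d(144) + 3136)/(35260 + w(-178)) = ((-3/8 + (1/8)*144) + 3136)/(35260 + 4*(-178)**2) = ((-3/8 + 18) + 3136)/(35260 + 4*31684) = (141/8 + 3136)/(35260 + 126736) = (25229/8)/161996 = (25229/8)*(1/161996) = 25229/1295968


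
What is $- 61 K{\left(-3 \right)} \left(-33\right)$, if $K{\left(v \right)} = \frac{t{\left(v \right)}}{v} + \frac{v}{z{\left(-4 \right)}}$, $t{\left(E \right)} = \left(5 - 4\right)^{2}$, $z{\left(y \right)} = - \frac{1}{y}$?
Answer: $-24827$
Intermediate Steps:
$t{\left(E \right)} = 1$ ($t{\left(E \right)} = 1^{2} = 1$)
$K{\left(v \right)} = \frac{1}{v} + 4 v$ ($K{\left(v \right)} = 1 \frac{1}{v} + \frac{v}{\left(-1\right) \frac{1}{-4}} = \frac{1}{v} + \frac{v}{\left(-1\right) \left(- \frac{1}{4}\right)} = \frac{1}{v} + v \frac{1}{\frac{1}{4}} = \frac{1}{v} + v 4 = \frac{1}{v} + 4 v$)
$- 61 K{\left(-3 \right)} \left(-33\right) = - 61 \left(\frac{1}{-3} + 4 \left(-3\right)\right) \left(-33\right) = - 61 \left(- \frac{1}{3} - 12\right) \left(-33\right) = \left(-61\right) \left(- \frac{37}{3}\right) \left(-33\right) = \frac{2257}{3} \left(-33\right) = -24827$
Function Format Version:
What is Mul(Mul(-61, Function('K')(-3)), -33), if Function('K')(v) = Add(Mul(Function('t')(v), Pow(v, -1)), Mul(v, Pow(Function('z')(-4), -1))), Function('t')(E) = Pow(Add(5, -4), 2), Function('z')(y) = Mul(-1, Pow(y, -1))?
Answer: -24827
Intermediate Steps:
Function('t')(E) = 1 (Function('t')(E) = Pow(1, 2) = 1)
Function('K')(v) = Add(Pow(v, -1), Mul(4, v)) (Function('K')(v) = Add(Mul(1, Pow(v, -1)), Mul(v, Pow(Mul(-1, Pow(-4, -1)), -1))) = Add(Pow(v, -1), Mul(v, Pow(Mul(-1, Rational(-1, 4)), -1))) = Add(Pow(v, -1), Mul(v, Pow(Rational(1, 4), -1))) = Add(Pow(v, -1), Mul(v, 4)) = Add(Pow(v, -1), Mul(4, v)))
Mul(Mul(-61, Function('K')(-3)), -33) = Mul(Mul(-61, Add(Pow(-3, -1), Mul(4, -3))), -33) = Mul(Mul(-61, Add(Rational(-1, 3), -12)), -33) = Mul(Mul(-61, Rational(-37, 3)), -33) = Mul(Rational(2257, 3), -33) = -24827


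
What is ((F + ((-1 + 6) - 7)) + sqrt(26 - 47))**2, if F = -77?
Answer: (-79 + I*sqrt(21))**2 ≈ 6220.0 - 724.05*I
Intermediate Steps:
((F + ((-1 + 6) - 7)) + sqrt(26 - 47))**2 = ((-77 + ((-1 + 6) - 7)) + sqrt(26 - 47))**2 = ((-77 + (5 - 7)) + sqrt(-21))**2 = ((-77 - 2) + I*sqrt(21))**2 = (-79 + I*sqrt(21))**2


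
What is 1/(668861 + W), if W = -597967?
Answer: 1/70894 ≈ 1.4106e-5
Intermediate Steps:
1/(668861 + W) = 1/(668861 - 597967) = 1/70894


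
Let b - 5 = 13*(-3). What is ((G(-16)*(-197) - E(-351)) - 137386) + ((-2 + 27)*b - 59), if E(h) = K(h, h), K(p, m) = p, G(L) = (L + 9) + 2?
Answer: -136959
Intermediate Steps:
G(L) = 11 + L (G(L) = (9 + L) + 2 = 11 + L)
E(h) = h
b = -34 (b = 5 + 13*(-3) = 5 - 39 = -34)
((G(-16)*(-197) - E(-351)) - 137386) + ((-2 + 27)*b - 59) = (((11 - 16)*(-197) - 1*(-351)) - 137386) + ((-2 + 27)*(-34) - 59) = ((-5*(-197) + 351) - 137386) + (25*(-34) - 59) = ((985 + 351) - 137386) + (-850 - 59) = (1336 - 137386) - 909 = -136050 - 909 = -136959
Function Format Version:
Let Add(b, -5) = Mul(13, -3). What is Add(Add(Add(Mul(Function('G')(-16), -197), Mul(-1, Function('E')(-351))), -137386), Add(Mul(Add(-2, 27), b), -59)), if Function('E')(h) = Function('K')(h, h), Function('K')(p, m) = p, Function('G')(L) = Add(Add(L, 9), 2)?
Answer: -136959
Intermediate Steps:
Function('G')(L) = Add(11, L) (Function('G')(L) = Add(Add(9, L), 2) = Add(11, L))
Function('E')(h) = h
b = -34 (b = Add(5, Mul(13, -3)) = Add(5, -39) = -34)
Add(Add(Add(Mul(Function('G')(-16), -197), Mul(-1, Function('E')(-351))), -137386), Add(Mul(Add(-2, 27), b), -59)) = Add(Add(Add(Mul(Add(11, -16), -197), Mul(-1, -351)), -137386), Add(Mul(Add(-2, 27), -34), -59)) = Add(Add(Add(Mul(-5, -197), 351), -137386), Add(Mul(25, -34), -59)) = Add(Add(Add(985, 351), -137386), Add(-850, -59)) = Add(Add(1336, -137386), -909) = Add(-136050, -909) = -136959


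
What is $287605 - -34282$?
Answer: $321887$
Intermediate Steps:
$287605 - -34282 = 287605 + \left(\left(-46956 + 71946\right) + 9292\right) = 287605 + \left(24990 + 9292\right) = 287605 + 34282 = 321887$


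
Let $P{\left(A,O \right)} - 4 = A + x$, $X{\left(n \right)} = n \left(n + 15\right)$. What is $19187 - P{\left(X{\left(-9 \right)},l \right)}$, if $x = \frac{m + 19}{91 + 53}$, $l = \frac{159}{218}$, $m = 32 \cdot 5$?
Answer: $\frac{2769949}{144} \approx 19236.0$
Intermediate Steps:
$m = 160$
$l = \frac{159}{218}$ ($l = 159 \cdot \frac{1}{218} = \frac{159}{218} \approx 0.72936$)
$x = \frac{179}{144}$ ($x = \frac{160 + 19}{91 + 53} = \frac{179}{144} \approx 1.2431$)
$X{\left(n \right)} = n \left(15 + n\right)$
$P{\left(A,O \right)} = \frac{755}{144} + A$ ($P{\left(A,O \right)} = 4 + \left(A + \frac{179}{144}\right) = 4 + \left(\frac{179}{144} + A\right) = \frac{755}{144} + A$)
$19187 - P{\left(X{\left(-9 \right)},l \right)} = 19187 - \left(\frac{755}{144} - 9 \left(15 - 9\right)\right) = 19187 - \left(\frac{755}{144} - 54\right) = 19187 - - \frac{7021}{144} = 19187 + \frac{7021}{144} = \frac{2769949}{144}$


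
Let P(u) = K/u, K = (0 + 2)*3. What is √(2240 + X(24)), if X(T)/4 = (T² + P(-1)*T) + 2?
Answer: 2*√994 ≈ 63.056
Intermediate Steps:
K = 6 (K = 2*3 = 6)
P(u) = 6/u
X(T) = 8 - 24*T + 4*T² (X(T) = 4*((T² + (6/(-1))*T) + 2) = 4*((T² + (6*(-1))*T) + 2) = 4*((T² - 6*T) + 2) = 4*(2 + T² - 6*T) = 8 - 24*T + 4*T²)
√(2240 + X(24)) = √(2240 + (8 - 24*24 + 4*24²)) = √(2240 + (8 - 576 + 4*576)) = √(2240 + (8 - 576 + 2304)) = √(2240 + 1736) = √3976 = 2*√994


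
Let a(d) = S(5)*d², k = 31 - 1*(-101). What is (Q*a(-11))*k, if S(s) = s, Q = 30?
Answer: 2395800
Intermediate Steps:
k = 132 (k = 31 + 101 = 132)
a(d) = 5*d²
(Q*a(-11))*k = (30*(5*(-11)²))*132 = (30*(5*121))*132 = (30*605)*132 = 18150*132 = 2395800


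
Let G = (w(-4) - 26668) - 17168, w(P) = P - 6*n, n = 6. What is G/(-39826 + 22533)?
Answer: 43876/17293 ≈ 2.5372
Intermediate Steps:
w(P) = -36 + P (w(P) = P - 6*6 = P - 36 = -36 + P)
G = -43876 (G = ((-36 - 4) - 26668) - 17168 = (-40 - 26668) - 17168 = -26708 - 17168 = -43876)
G/(-39826 + 22533) = -43876/(-39826 + 22533) = -43876/(-17293) = -43876*(-1/17293) = 43876/17293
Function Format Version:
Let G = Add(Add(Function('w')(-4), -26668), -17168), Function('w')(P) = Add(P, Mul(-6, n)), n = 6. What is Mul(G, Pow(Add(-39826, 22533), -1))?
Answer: Rational(43876, 17293) ≈ 2.5372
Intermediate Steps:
Function('w')(P) = Add(-36, P) (Function('w')(P) = Add(P, Mul(-6, 6)) = Add(P, -36) = Add(-36, P))
G = -43876 (G = Add(Add(Add(-36, -4), -26668), -17168) = Add(Add(-40, -26668), -17168) = Add(-26708, -17168) = -43876)
Mul(G, Pow(Add(-39826, 22533), -1)) = Mul(-43876, Pow(Add(-39826, 22533), -1)) = Mul(-43876, Pow(-17293, -1)) = Mul(-43876, Rational(-1, 17293)) = Rational(43876, 17293)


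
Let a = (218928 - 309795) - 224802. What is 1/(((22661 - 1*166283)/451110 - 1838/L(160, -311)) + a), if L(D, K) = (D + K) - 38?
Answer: -14209965/4485511775648 ≈ -3.1680e-6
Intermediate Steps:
a = -315669 (a = -90867 - 224802 = -315669)
L(D, K) = -38 + D + K
1/(((22661 - 1*166283)/451110 - 1838/L(160, -311)) + a) = 1/(((22661 - 1*166283)/451110 - 1838/(-38 + 160 - 311)) - 315669) = 1/(((22661 - 166283)*(1/451110) - 1838/(-189)) - 315669) = 1/((-143622*1/451110 - 1838*(-1/189)) - 315669) = 1/((-23937/75185 + 1838/189) - 315669) = 1/(133665937/14209965 - 315669) = 1/(-4485511775648/14209965) = -14209965/4485511775648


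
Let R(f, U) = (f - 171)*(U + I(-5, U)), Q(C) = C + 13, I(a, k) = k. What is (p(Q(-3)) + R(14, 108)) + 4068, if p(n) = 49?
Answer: -29795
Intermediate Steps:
Q(C) = 13 + C
R(f, U) = 2*U*(-171 + f) (R(f, U) = (f - 171)*(U + U) = (-171 + f)*(2*U) = 2*U*(-171 + f))
(p(Q(-3)) + R(14, 108)) + 4068 = (49 + 2*108*(-171 + 14)) + 4068 = (49 + 2*108*(-157)) + 4068 = (49 - 33912) + 4068 = -33863 + 4068 = -29795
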